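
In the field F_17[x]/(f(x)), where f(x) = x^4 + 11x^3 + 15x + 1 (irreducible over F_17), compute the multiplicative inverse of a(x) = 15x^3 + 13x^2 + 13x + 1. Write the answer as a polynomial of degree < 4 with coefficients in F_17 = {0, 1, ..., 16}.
a(x)^(-1) ≡ 10x^3 + 13x^2 + 4x + 9 (mod f(x))

Since f is irreducible over F_17, F_17[x]/(f) is a field and a(x) ≠ 0 has an inverse. Apply the extended Euclidean algorithm to f(x) and a(x) in F_17[x]: f(x) = (8x + 4)·a(x) + (14x^2 + 6x + 14);  a(x) = (12x + 14)·(14x^2 + 6x + 14) + (16x + 9);  (14x^2 + 6x + 14) = (3x + 4)·(16x + 9) + (12). The last nonzero remainder is the constant 12 = gcd(f, a) in F_17. Back-substituting through the division chain expresses 12 = s(x)·a(x) + t(x)·f(x) with s(x) ≡ x^3 + 3x^2 + 14x + 6 (mod f), so (x^3 + 3x^2 + 14x + 6)·a(x) ≡ 12 (mod f). Multiplying by 12^(-1) ≡ 10 in F_17 gives a(x)^(-1) ≡ 10·(x^3 + 3x^2 + 14x + 6) ≡ 10x^3 + 13x^2 + 4x + 9 (mod f). Check: (15x^3 + 13x^2 + 13x + 1)·(10x^3 + 13x^2 + 4x + 9) = 14x^6 + 2x^5 + 2x^4 + 9x^3 + 12x^2 + 2x + 9 ≡ 1 (mod x^4 + 11x^3 + 15x + 1).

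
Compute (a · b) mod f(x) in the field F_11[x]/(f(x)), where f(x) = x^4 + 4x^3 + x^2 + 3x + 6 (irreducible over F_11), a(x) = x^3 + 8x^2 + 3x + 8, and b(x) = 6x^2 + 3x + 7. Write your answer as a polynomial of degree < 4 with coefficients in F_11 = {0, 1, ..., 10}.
a · b ≡ x^3 + 2x^2 + 5x + 4 (mod f(x))

Multiply in F_11[x]: a(x)·b(x) = (x^3 + 8x^2 + 3x + 8)·(6x^2 + 3x + 7) = 6x^5 + 7x^4 + 5x^3 + 3x^2 + x + 1. This has degree ≥ 4, so divide by f(x) over F_11: 6x^5 + 7x^4 + 5x^3 + 3x^2 + x + 1 = (6x + 5)·(x^4 + 4x^3 + x^2 + 3x + 6) + (x^3 + 2x^2 + 5x + 4). Hence a·b ≡ x^3 + 2x^2 + 5x + 4 (mod f). (F_11[x]/(f) is a field with 11^4 = 14641 elements since f is irreducible of degree 4.)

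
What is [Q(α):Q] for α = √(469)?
[Q(α):Q] = 2

[Q(α):Q] equals the degree of the minimal polynomial of α. Here α^2 = 469 and x^2 - 469 is irreducible (d = 469 is squarefree, ≠ 1, hence not a square), so deg(m_α) = 2. Thus [Q(α):Q] = 2.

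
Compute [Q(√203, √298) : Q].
[Q(√203, √298) : Q] = 4

[Q(√203):Q] = 2 (min poly x^2 - 203, irreducible since 203 is squarefree > 1). For the top step, suppose √298 ∈ Q(√203), say √298 = c + d√203 with c, d ∈ Q. Squaring: 298 = c^2 + 203d^2 + 2cd√203. Since √203 ∉ Q this forces 2cd = 0. If d = 0 then √298 = c ∈ Q, contradicting 298 squarefree > 1. If c = 0 then 298 = 203d^2, so 203·298 = (203d)^2 is a perfect square in Q — but 203·298 = 60494 is not a perfect square (since 203 and 298 are distinct squarefree integers). Contradiction. Hence √298 ∉ Q(√203), so x^2 - 298 stays irreducible over Q(√203) and [Q(√203, √298) : Q(√203)] = 2. By the tower law, [Q(√203, √298) : Q] = 2 · 2 = 4.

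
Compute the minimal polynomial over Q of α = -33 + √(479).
m_α(x) = x^2 + 66x + 610

From α + 33 = √(479), squaring gives (α + 33)^2 = 479, i.e. α^2 + 66α + 1089 = 479, so α^2 + 66α + 610 = 0. The discriminant of x^2 + 66x + 610 is (66)^2 - 4·(610) = 4356 - 2440 = 1916, and 4·(479) is not a perfect square in Q since 479 is squarefree and ≠ 1. Hence x^2 + 66x + 610 is irreducible over Q and is the minimal polynomial of α.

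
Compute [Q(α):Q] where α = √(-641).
[Q(α):Q] = 2

[Q(α):Q] equals the degree of the minimal polynomial of α. Here α^2 = -641 and x^2 + 641 is irreducible (d = -641 is squarefree, ≠ 1, hence not a square), so deg(m_α) = 2. Thus [Q(α):Q] = 2.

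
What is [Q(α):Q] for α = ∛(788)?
[Q(α):Q] = 3

The minimal polynomial of α is x^3 - 788, irreducible over Q since 788 is not a perfect cube (so x^3 - 788 has no rational root). Hence [Q(α):Q] = deg(m_α) = 3.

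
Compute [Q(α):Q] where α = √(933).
[Q(α):Q] = 2

[Q(α):Q] equals the degree of the minimal polynomial of α. Here α^2 = 933 and x^2 - 933 is irreducible (d = 933 is squarefree, ≠ 1, hence not a square), so deg(m_α) = 2. Thus [Q(α):Q] = 2.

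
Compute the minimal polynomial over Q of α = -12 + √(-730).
m_α(x) = x^2 + 24x + 874

From α + 12 = √(-730), squaring gives (α + 12)^2 = -730, i.e. α^2 + 24α + 144 = -730, so α^2 + 24α + 874 = 0. The discriminant of x^2 + 24x + 874 is (24)^2 - 4·(874) = 576 - 3496 = -2920, and 4·(-730) is not a perfect square in Q since -730 is squarefree and ≠ 1. Hence x^2 + 24x + 874 is irreducible over Q and is the minimal polynomial of α.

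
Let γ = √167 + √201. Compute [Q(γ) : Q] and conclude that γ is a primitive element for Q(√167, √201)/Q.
[Q(γ) : Q] = 4 (equivalently, Q(γ) = Q(√167, √201))

Obviously Q(γ) ⊆ Q(√167, √201), and [Q(√167, √201):Q] = 4 (since 167, 201 are distinct squarefree integers > 1 with 33567 not a perfect square). To show equality we compute the minimal polynomial of γ. From γ = √167 + √201: γ^2 = 167 + 2√(33567) + 201 = 368 + 2√(33567), so γ^2 - 368 = 2√(33567); squaring, (γ^2 - 368)^2 = 4·33567, i.e. γ^4 - 736γ^2 + 135424 - 134268 = 0, i.e. γ^4 - 736γ^2 + 1156 = 0. So γ is a root of x^4 - 736x^2 + 1156. This polynomial is irreducible over Q: it has no rational root (each ±√167 ± √201 is irrational), and any factorization into two quadratics over Q would force √(33567) ∈ Q (pairing opposite roots) or √167, √201 ∈ Q (other pairings), all impossible. Hence [Q(γ):Q] = 4 = [Q(√167, √201):Q], so Q(γ) = Q(√167, √201).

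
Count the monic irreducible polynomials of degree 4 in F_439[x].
There are 9285297780 monic irreducible polynomials of degree 4 over F_439

Each element of F_{439^4} that lies in no proper subfield is a root of exactly one monic irreducible of degree 4 over F_439, and each such polynomial has 4 distinct roots in F_{439^4}. By Möbius inversion the count is N_439(4) = (1/4) Σ_{d|4} μ(4/d) · 439^d = (1/4)(μ(4)·439^1 + μ(2)·439^2 + μ(1)·439^4) = 37141191120/4 = 9285297780.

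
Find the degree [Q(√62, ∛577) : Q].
[Q(√62, ∛577) : Q] = 6

Let L = Q(√62, ∛577). Since Q(√62) ⊂ L and [Q(√62):Q] = 2, the tower law gives 2 | [L:Q]. Likewise Q(∛577) ⊂ L with [Q(∛577):Q] = 3 (because 577 is not a perfect cube), so 3 | [L:Q]. As gcd(2,3) = 1, [L:Q] is divisible by 6. Conversely L is generated over Q by √62 and ∛577, so [L:Q] ≤ 2·3 = 6. Therefore [Q(√62, ∛577) : Q] = 6.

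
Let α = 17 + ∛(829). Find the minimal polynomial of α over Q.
m_α(x) = x^3 - 51x^2 + 867x - 5742

Set β = α - 17 = ∛(829), so β^3 = 829. Then (α - 17)^3 - 829 = 0, i.e. α is a root of g(x) = (x - 17)^3 - 829 = x^3 - 51x^2 + 867x - 5742. Since g(x) = h(x - 17) where h(x) = x^3 - 829, and h is irreducible over Q (because 829 is not a perfect cube, so h has no rational root, and a monic cubic with no rational root is irreducible), g is also irreducible (irreducibility is preserved under the substitution x → x - 17). Hence m_α(x) = x^3 - 51x^2 + 867x - 5742.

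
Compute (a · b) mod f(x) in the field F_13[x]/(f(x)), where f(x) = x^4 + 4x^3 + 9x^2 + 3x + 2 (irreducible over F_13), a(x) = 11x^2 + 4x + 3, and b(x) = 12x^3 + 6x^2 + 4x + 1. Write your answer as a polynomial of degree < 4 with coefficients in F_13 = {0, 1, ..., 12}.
a · b ≡ 8x^2 + 6x + 12 (mod f(x))

Multiply in F_13[x]: a(x)·b(x) = (11x^2 + 4x + 3)·(12x^3 + 6x^2 + 4x + 1) = 2x^5 + 10x^4 + 6x^2 + 3x + 3. This has degree ≥ 4, so divide by f(x) over F_13: 2x^5 + 10x^4 + 6x^2 + 3x + 3 = (2x + 2)·(x^4 + 4x^3 + 9x^2 + 3x + 2) + (8x^2 + 6x + 12). Hence a·b ≡ 8x^2 + 6x + 12 (mod f). (F_13[x]/(f) is a field with 13^4 = 28561 elements since f is irreducible of degree 4.)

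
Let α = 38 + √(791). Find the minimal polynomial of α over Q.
m_α(x) = x^2 - 76x + 653

From α - 38 = √(791), squaring gives (α - 38)^2 = 791, i.e. α^2 - 76α + 1444 = 791, so α^2 - 76α + 653 = 0. The discriminant of x^2 - 76x + 653 is (-76)^2 - 4·(653) = 5776 - 2612 = 3164, and 4·(791) is not a perfect square in Q since 791 is squarefree and ≠ 1. Hence x^2 - 76x + 653 is irreducible over Q and is the minimal polynomial of α.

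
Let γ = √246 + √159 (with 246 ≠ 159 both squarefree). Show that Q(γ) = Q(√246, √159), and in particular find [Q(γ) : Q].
[Q(γ) : Q] = 4 (equivalently, Q(γ) = Q(√246, √159))

Obviously Q(γ) ⊆ Q(√246, √159), and [Q(√246, √159):Q] = 4 (since 246, 159 are distinct squarefree integers > 1 with 39114 not a perfect square). To show equality we compute the minimal polynomial of γ. From γ = √246 + √159: γ^2 = 246 + 2√(39114) + 159 = 405 + 2√(39114), so γ^2 - 405 = 2√(39114); squaring, (γ^2 - 405)^2 = 4·39114, i.e. γ^4 - 810γ^2 + 164025 - 156456 = 0, i.e. γ^4 - 810γ^2 + 7569 = 0. So γ is a root of x^4 - 810x^2 + 7569. This polynomial is irreducible over Q: it has no rational root (each ±√246 ± √159 is irrational), and any factorization into two quadratics over Q would force √(39114) ∈ Q (pairing opposite roots) or √246, √159 ∈ Q (other pairings), all impossible. Hence [Q(γ):Q] = 4 = [Q(√246, √159):Q], so Q(γ) = Q(√246, √159).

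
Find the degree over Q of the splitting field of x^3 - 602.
[K : Q] = 6

The roots of x^3 - 602 are ∛602, ω∛602, ω^2∛602 where ω = e^(2πi/3) is a primitive cube root of unity, so K = Q(∛602, ω). Now [Q(∛602):Q] = 3 (since 602 is not a perfect cube, x^3 - 602 is irreducible) and [Q(ω):Q] = 2. Both 2 and 3 divide [K:Q], and [K:Q] ≤ 3·2 = 6, so [K:Q] = 6. (Equivalently: Q(∛602) ⊂ R but ω ∉ R, so [K : Q(∛602)] = 2.)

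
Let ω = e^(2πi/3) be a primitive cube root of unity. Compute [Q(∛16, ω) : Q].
[Q(∛16, ω) : Q] = 6

[Q(∛16):Q] = 3 (min poly x^3 - 16, irreducible since 16 is not a perfect cube). [Q(ω):Q] = 2 (min poly x^2 + x + 1). Since Q(∛16) ⊂ R and ω ∉ R, we have ω ∉ Q(∛16), so x^2 + x + 1 remains irreducible over Q(∛16) and [Q(∛16, ω) : Q(∛16)] = 2. By the tower law, [Q(∛16, ω) : Q] = 3 · 2 = 6. (In fact Q(∛16, ω) is the splitting field of x^3 - 16 over Q.)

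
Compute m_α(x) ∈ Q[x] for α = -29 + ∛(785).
m_α(x) = x^3 + 87x^2 + 2523x + 23604

Set β = α + 29 = ∛(785), so β^3 = 785. Then (α + 29)^3 - 785 = 0, i.e. α is a root of g(x) = (x + 29)^3 - 785 = x^3 + 87x^2 + 2523x + 23604. Since g(x) = h(x + 29) where h(x) = x^3 - 785, and h is irreducible over Q (because 785 is not a perfect cube, so h has no rational root, and a monic cubic with no rational root is irreducible), g is also irreducible (irreducibility is preserved under the substitution x → x + 29). Hence m_α(x) = x^3 + 87x^2 + 2523x + 23604.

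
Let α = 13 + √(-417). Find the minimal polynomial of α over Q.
m_α(x) = x^2 - 26x + 586

From α - 13 = √(-417), squaring gives (α - 13)^2 = -417, i.e. α^2 - 26α + 169 = -417, so α^2 - 26α + 586 = 0. The discriminant of x^2 - 26x + 586 is (-26)^2 - 4·(586) = 676 - 2344 = -1668, and 4·(-417) is not a perfect square in Q since -417 is squarefree and ≠ 1. Hence x^2 - 26x + 586 is irreducible over Q and is the minimal polynomial of α.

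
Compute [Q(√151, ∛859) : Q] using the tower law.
[Q(√151, ∛859) : Q] = 6

Let L = Q(√151, ∛859). Since Q(√151) ⊂ L and [Q(√151):Q] = 2, the tower law gives 2 | [L:Q]. Likewise Q(∛859) ⊂ L with [Q(∛859):Q] = 3 (because 859 is not a perfect cube), so 3 | [L:Q]. As gcd(2,3) = 1, [L:Q] is divisible by 6. Conversely L is generated over Q by √151 and ∛859, so [L:Q] ≤ 2·3 = 6. Therefore [Q(√151, ∛859) : Q] = 6.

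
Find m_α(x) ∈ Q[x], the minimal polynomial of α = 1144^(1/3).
m_α(x) = x^3 - 1144

α satisfies α^3 = 1144, so x^3 - 1144 annihilates α. By the rational root test, a rational root p/q (in lowest terms) of x^3 - 1144 would satisfy p^3 = 1144 q^3, forcing q = 1 and p^3 = 1144; but 1144 is not a perfect cube, contradiction. A monic cubic over Q with no rational root is irreducible (any nontrivial factorization would include a linear factor). Hence x^3 - 1144 is the minimal polynomial of α, and in particular [Q(α):Q] = 3.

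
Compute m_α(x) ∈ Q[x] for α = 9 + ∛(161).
m_α(x) = x^3 - 27x^2 + 243x - 890

Set β = α - 9 = ∛(161), so β^3 = 161. Then (α - 9)^3 - 161 = 0, i.e. α is a root of g(x) = (x - 9)^3 - 161 = x^3 - 27x^2 + 243x - 890. Since g(x) = h(x - 9) where h(x) = x^3 - 161, and h is irreducible over Q (because 161 is not a perfect cube, so h has no rational root, and a monic cubic with no rational root is irreducible), g is also irreducible (irreducibility is preserved under the substitution x → x - 9). Hence m_α(x) = x^3 - 27x^2 + 243x - 890.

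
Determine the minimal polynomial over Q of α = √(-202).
m_α(x) = x^2 + 202

α satisfies α^2 + 202 = 0, so x^2 + 202 annihilates α. Since d = -202 is squarefree and ≠ 1, it is not a perfect square in Q, so x^2 + 202 has no rational root and is therefore irreducible over Q (a degree-2 polynomial over a field is irreducible iff it has no root). Hence m_α(x) = x^2 + 202.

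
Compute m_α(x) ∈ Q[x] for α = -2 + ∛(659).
m_α(x) = x^3 + 6x^2 + 12x - 651

Set β = α + 2 = ∛(659), so β^3 = 659. Then (α + 2)^3 - 659 = 0, i.e. α is a root of g(x) = (x + 2)^3 - 659 = x^3 + 6x^2 + 12x - 651. Since g(x) = h(x + 2) where h(x) = x^3 - 659, and h is irreducible over Q (because 659 is not a perfect cube, so h has no rational root, and a monic cubic with no rational root is irreducible), g is also irreducible (irreducibility is preserved under the substitution x → x + 2). Hence m_α(x) = x^3 + 6x^2 + 12x - 651.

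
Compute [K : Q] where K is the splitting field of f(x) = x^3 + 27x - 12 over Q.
[K : Q] = 6

By the rational root test, any rational root of the monic integer polynomial f(x) = x^3 + 27x - 12 must be an integer dividing the constant term -12, i.e. one of ±{1, 2, 3, 4, 6, 12}. Evaluating: f(1) = 16, f(-1) = -40, f(2) = 50, f(-2) = -74, f(3) = 96, f(-3) = -120, f(4) = 160, f(-4) = -184, f(6) = 366, f(-6) = -390, f(12) = 2040, f(-12) = -2064; none is 0, so f has no rational root and is therefore irreducible over Q (a cubic with no linear factor over a field is irreducible). For an irreducible cubic, the Galois group is A_3 or S_3 according as the discriminant disc(f) = -4a^3 - 27b^2 = -4·(27)^3 - 27·(-12)^2 = -82620 is or is not a square in Q. Here disc(f) = -82620 is not a perfect square in Q, so the Galois group of f over Q is not contained in A_3 and must be all of S_3. The splitting field has degree |S_3| = 6 over Q, so [K : Q] = 6.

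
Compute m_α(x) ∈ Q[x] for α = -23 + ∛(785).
m_α(x) = x^3 + 69x^2 + 1587x + 11382

Set β = α + 23 = ∛(785), so β^3 = 785. Then (α + 23)^3 - 785 = 0, i.e. α is a root of g(x) = (x + 23)^3 - 785 = x^3 + 69x^2 + 1587x + 11382. Since g(x) = h(x + 23) where h(x) = x^3 - 785, and h is irreducible over Q (because 785 is not a perfect cube, so h has no rational root, and a monic cubic with no rational root is irreducible), g is also irreducible (irreducibility is preserved under the substitution x → x + 23). Hence m_α(x) = x^3 + 69x^2 + 1587x + 11382.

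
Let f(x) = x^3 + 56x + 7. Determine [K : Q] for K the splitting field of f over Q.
[K : Q] = 6

By the rational root test, any rational root of the monic integer polynomial f(x) = x^3 + 56x + 7 must be an integer dividing the constant term 7, i.e. one of ±{1, 7}. Evaluating: f(1) = 64, f(-1) = -50, f(7) = 742, f(-7) = -728; none is 0, so f has no rational root and is therefore irreducible over Q (a cubic with no linear factor over a field is irreducible). For an irreducible cubic, the Galois group is A_3 or S_3 according as the discriminant disc(f) = -4a^3 - 27b^2 = -4·(56)^3 - 27·(7)^2 = -703787 is or is not a square in Q. Here disc(f) = -703787 is not a perfect square in Q, so the Galois group of f over Q is not contained in A_3 and must be all of S_3. The splitting field has degree |S_3| = 6 over Q, so [K : Q] = 6.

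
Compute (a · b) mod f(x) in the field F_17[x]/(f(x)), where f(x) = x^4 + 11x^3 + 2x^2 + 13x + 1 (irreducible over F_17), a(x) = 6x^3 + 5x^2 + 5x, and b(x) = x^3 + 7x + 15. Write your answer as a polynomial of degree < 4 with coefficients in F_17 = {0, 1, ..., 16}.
a · b ≡ 2x^3 + 12x^2 + 2x + 8 (mod f(x))

Multiply in F_17[x]: a(x)·b(x) = (6x^3 + 5x^2 + 5x)·(x^3 + 7x + 15) = 6x^6 + 5x^5 + 13x^4 + 6x^3 + 8x^2 + 7x. This has degree ≥ 4, so divide by f(x) over F_17: 6x^6 + 5x^5 + 13x^4 + 6x^3 + 8x^2 + 7x = (6x^2 + 7x + 9)·(x^4 + 11x^3 + 2x^2 + 13x + 1) + (2x^3 + 12x^2 + 2x + 8). Hence a·b ≡ 2x^3 + 12x^2 + 2x + 8 (mod f). (F_17[x]/(f) is a field with 17^4 = 83521 elements since f is irreducible of degree 4.)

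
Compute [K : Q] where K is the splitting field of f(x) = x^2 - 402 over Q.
[K : Q] = 2

f(x) = x^2 - 402 factors as (x - √402)(x + √402). The splitting field is K = Q(√402). Since 402 is squarefree and > 1, it is not a perfect square, so x^2 - 402 is irreducible over Q and [Q(√402) : Q] = 2. Hence [K : Q] = 2.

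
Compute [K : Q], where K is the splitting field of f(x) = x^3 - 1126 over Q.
[K : Q] = 6

The roots of x^3 - 1126 are ∛1126, ω∛1126, ω^2∛1126 where ω = e^(2πi/3) is a primitive cube root of unity, so K = Q(∛1126, ω). Now [Q(∛1126):Q] = 3 (since 1126 is not a perfect cube, x^3 - 1126 is irreducible) and [Q(ω):Q] = 2. Both 2 and 3 divide [K:Q], and [K:Q] ≤ 3·2 = 6, so [K:Q] = 6. (Equivalently: Q(∛1126) ⊂ R but ω ∉ R, so [K : Q(∛1126)] = 2.)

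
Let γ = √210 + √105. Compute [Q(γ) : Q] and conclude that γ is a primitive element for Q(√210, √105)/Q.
[Q(γ) : Q] = 4 (equivalently, Q(γ) = Q(√210, √105))

Obviously Q(γ) ⊆ Q(√210, √105), and [Q(√210, √105):Q] = 4 (since 210, 105 are distinct squarefree integers > 1 with 22050 not a perfect square). To show equality we compute the minimal polynomial of γ. From γ = √210 + √105: γ^2 = 210 + 2√(22050) + 105 = 315 + 2√(22050), so γ^2 - 315 = 2√(22050); squaring, (γ^2 - 315)^2 = 4·22050, i.e. γ^4 - 630γ^2 + 99225 - 88200 = 0, i.e. γ^4 - 630γ^2 + 11025 = 0. So γ is a root of x^4 - 630x^2 + 11025. This polynomial is irreducible over Q: it has no rational root (each ±√210 ± √105 is irrational), and any factorization into two quadratics over Q would force √(22050) ∈ Q (pairing opposite roots) or √210, √105 ∈ Q (other pairings), all impossible. Hence [Q(γ):Q] = 4 = [Q(√210, √105):Q], so Q(γ) = Q(√210, √105).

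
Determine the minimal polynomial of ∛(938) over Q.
m_α(x) = x^3 - 938

α satisfies α^3 = 938, so x^3 - 938 annihilates α. By the rational root test, a rational root p/q (in lowest terms) of x^3 - 938 would satisfy p^3 = 938 q^3, forcing q = 1 and p^3 = 938; but 938 is not a perfect cube, contradiction. A monic cubic over Q with no rational root is irreducible (any nontrivial factorization would include a linear factor). Hence x^3 - 938 is the minimal polynomial of α, and in particular [Q(α):Q] = 3.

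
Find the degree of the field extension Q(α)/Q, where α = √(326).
[Q(α):Q] = 2

[Q(α):Q] equals the degree of the minimal polynomial of α. Here α^2 = 326 and x^2 - 326 is irreducible (d = 326 is squarefree, ≠ 1, hence not a square), so deg(m_α) = 2. Thus [Q(α):Q] = 2.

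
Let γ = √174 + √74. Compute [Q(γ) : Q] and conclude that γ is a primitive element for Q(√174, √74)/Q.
[Q(γ) : Q] = 4 (equivalently, Q(γ) = Q(√174, √74))

Obviously Q(γ) ⊆ Q(√174, √74), and [Q(√174, √74):Q] = 4 (since 174, 74 are distinct squarefree integers > 1 with 12876 not a perfect square). To show equality we compute the minimal polynomial of γ. From γ = √174 + √74: γ^2 = 174 + 2√(12876) + 74 = 248 + 2√(12876), so γ^2 - 248 = 2√(12876); squaring, (γ^2 - 248)^2 = 4·12876, i.e. γ^4 - 496γ^2 + 61504 - 51504 = 0, i.e. γ^4 - 496γ^2 + 10000 = 0. So γ is a root of x^4 - 496x^2 + 10000. This polynomial is irreducible over Q: it has no rational root (each ±√174 ± √74 is irrational), and any factorization into two quadratics over Q would force √(12876) ∈ Q (pairing opposite roots) or √174, √74 ∈ Q (other pairings), all impossible. Hence [Q(γ):Q] = 4 = [Q(√174, √74):Q], so Q(γ) = Q(√174, √74).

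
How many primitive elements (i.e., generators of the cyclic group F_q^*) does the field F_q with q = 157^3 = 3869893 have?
There are φ(3869892) = 1190592 primitive elements

F_q^* is cyclic of order q - 1 = 3869892. A cyclic group of order m has exactly φ(m) generators. Here m = 3869892 = 2^2 · 3^2 · 13 · 8269, so the number of primitive elements is φ(3869892) = 1190592.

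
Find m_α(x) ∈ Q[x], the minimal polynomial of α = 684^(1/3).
m_α(x) = x^3 - 684

α satisfies α^3 = 684, so x^3 - 684 annihilates α. By the rational root test, a rational root p/q (in lowest terms) of x^3 - 684 would satisfy p^3 = 684 q^3, forcing q = 1 and p^3 = 684; but 684 is not a perfect cube, contradiction. A monic cubic over Q with no rational root is irreducible (any nontrivial factorization would include a linear factor). Hence x^3 - 684 is the minimal polynomial of α, and in particular [Q(α):Q] = 3.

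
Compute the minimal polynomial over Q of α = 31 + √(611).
m_α(x) = x^2 - 62x + 350

From α - 31 = √(611), squaring gives (α - 31)^2 = 611, i.e. α^2 - 62α + 961 = 611, so α^2 - 62α + 350 = 0. The discriminant of x^2 - 62x + 350 is (-62)^2 - 4·(350) = 3844 - 1400 = 2444, and 4·(611) is not a perfect square in Q since 611 is squarefree and ≠ 1. Hence x^2 - 62x + 350 is irreducible over Q and is the minimal polynomial of α.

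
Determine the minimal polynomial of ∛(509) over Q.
m_α(x) = x^3 - 509

α satisfies α^3 = 509, so x^3 - 509 annihilates α. By the rational root test, a rational root p/q (in lowest terms) of x^3 - 509 would satisfy p^3 = 509 q^3, forcing q = 1 and p^3 = 509; but 509 is not a perfect cube, contradiction. A monic cubic over Q with no rational root is irreducible (any nontrivial factorization would include a linear factor). Hence x^3 - 509 is the minimal polynomial of α, and in particular [Q(α):Q] = 3.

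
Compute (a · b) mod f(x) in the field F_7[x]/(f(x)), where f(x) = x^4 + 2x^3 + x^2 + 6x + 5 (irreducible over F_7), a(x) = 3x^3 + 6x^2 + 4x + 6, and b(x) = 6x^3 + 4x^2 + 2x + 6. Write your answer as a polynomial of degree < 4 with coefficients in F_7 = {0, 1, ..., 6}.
a · b ≡ x^3 + 6x^2 + 2x + 4 (mod f(x))

Multiply in F_7[x]: a(x)·b(x) = (3x^3 + 6x^2 + 4x + 6)·(6x^3 + 4x^2 + 2x + 6) = 4x^6 + 6x^5 + 5x^4 + 5x^3 + 5x^2 + x + 1. This has degree ≥ 4, so divide by f(x) over F_7: 4x^6 + 6x^5 + 5x^4 + 5x^3 + 5x^2 + x + 1 = (4x^2 + 5x + 5)·(x^4 + 2x^3 + x^2 + 6x + 5) + (x^3 + 6x^2 + 2x + 4). Hence a·b ≡ x^3 + 6x^2 + 2x + 4 (mod f). (F_7[x]/(f) is a field with 7^4 = 2401 elements since f is irreducible of degree 4.)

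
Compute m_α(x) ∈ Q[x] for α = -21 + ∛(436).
m_α(x) = x^3 + 63x^2 + 1323x + 8825

Set β = α + 21 = ∛(436), so β^3 = 436. Then (α + 21)^3 - 436 = 0, i.e. α is a root of g(x) = (x + 21)^3 - 436 = x^3 + 63x^2 + 1323x + 8825. Since g(x) = h(x + 21) where h(x) = x^3 - 436, and h is irreducible over Q (because 436 is not a perfect cube, so h has no rational root, and a monic cubic with no rational root is irreducible), g is also irreducible (irreducibility is preserved under the substitution x → x + 21). Hence m_α(x) = x^3 + 63x^2 + 1323x + 8825.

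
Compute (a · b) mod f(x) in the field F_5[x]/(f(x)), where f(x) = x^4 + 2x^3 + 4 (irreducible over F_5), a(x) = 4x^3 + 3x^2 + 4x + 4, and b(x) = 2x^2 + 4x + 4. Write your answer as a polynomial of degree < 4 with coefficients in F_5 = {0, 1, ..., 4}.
a · b ≡ 4x^3 + x^2 + 2 (mod f(x))

Multiply in F_5[x]: a(x)·b(x) = (4x^3 + 3x^2 + 4x + 4)·(2x^2 + 4x + 4) = 3x^5 + 2x^4 + x^3 + x^2 + 2x + 1. This has degree ≥ 4, so divide by f(x) over F_5: 3x^5 + 2x^4 + x^3 + x^2 + 2x + 1 = (3x + 1)·(x^4 + 2x^3 + 4) + (4x^3 + x^2 + 2). Hence a·b ≡ 4x^3 + x^2 + 2 (mod f). (F_5[x]/(f) is a field with 5^4 = 625 elements since f is irreducible of degree 4.)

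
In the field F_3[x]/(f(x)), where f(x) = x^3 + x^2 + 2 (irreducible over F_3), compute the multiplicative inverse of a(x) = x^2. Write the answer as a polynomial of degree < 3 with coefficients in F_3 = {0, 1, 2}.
a(x)^(-1) ≡ x + 1 (mod f(x))

Since f is irreducible over F_3, F_3[x]/(f) is a field and a(x) ≠ 0 has an inverse. Apply the extended Euclidean algorithm to f(x) and a(x) in F_3[x]: f(x) = (x + 1)·a(x) + (2). The last nonzero remainder is the constant 2 = gcd(f, a) in F_3. Back-substituting through the division chain expresses 2 = s(x)·a(x) + t(x)·f(x) with s(x) ≡ 2x + 2 (mod f), so (2x + 2)·a(x) ≡ 2 (mod f). Multiplying by 2^(-1) ≡ 2 in F_3 gives a(x)^(-1) ≡ 2·(2x + 2) ≡ x + 1 (mod f). Check: (x^2)·(x + 1) = x^3 + x^2 ≡ 1 (mod x^3 + x^2 + 2).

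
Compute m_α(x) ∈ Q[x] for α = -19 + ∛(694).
m_α(x) = x^3 + 57x^2 + 1083x + 6165

Set β = α + 19 = ∛(694), so β^3 = 694. Then (α + 19)^3 - 694 = 0, i.e. α is a root of g(x) = (x + 19)^3 - 694 = x^3 + 57x^2 + 1083x + 6165. Since g(x) = h(x + 19) where h(x) = x^3 - 694, and h is irreducible over Q (because 694 is not a perfect cube, so h has no rational root, and a monic cubic with no rational root is irreducible), g is also irreducible (irreducibility is preserved under the substitution x → x + 19). Hence m_α(x) = x^3 + 57x^2 + 1083x + 6165.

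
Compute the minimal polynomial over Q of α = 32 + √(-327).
m_α(x) = x^2 - 64x + 1351

From α - 32 = √(-327), squaring gives (α - 32)^2 = -327, i.e. α^2 - 64α + 1024 = -327, so α^2 - 64α + 1351 = 0. The discriminant of x^2 - 64x + 1351 is (-64)^2 - 4·(1351) = 4096 - 5404 = -1308, and 4·(-327) is not a perfect square in Q since -327 is squarefree and ≠ 1. Hence x^2 - 64x + 1351 is irreducible over Q and is the minimal polynomial of α.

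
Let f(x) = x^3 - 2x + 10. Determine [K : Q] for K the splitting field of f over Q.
[K : Q] = 6

By the rational root test, any rational root of the monic integer polynomial f(x) = x^3 - 2x + 10 must be an integer dividing the constant term 10, i.e. one of ±{1, 2, 5, 10}. Evaluating: f(1) = 9, f(-1) = 11, f(2) = 14, f(-2) = 6, f(5) = 125, f(-5) = -105, f(10) = 990, f(-10) = -970; none is 0, so f has no rational root and is therefore irreducible over Q (a cubic with no linear factor over a field is irreducible). For an irreducible cubic, the Galois group is A_3 or S_3 according as the discriminant disc(f) = -4a^3 - 27b^2 = -4·(-2)^3 - 27·(10)^2 = -2668 is or is not a square in Q. Here disc(f) = -2668 is not a perfect square in Q, so the Galois group of f over Q is not contained in A_3 and must be all of S_3. The splitting field has degree |S_3| = 6 over Q, so [K : Q] = 6.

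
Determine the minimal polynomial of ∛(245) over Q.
m_α(x) = x^3 - 245

α satisfies α^3 = 245, so x^3 - 245 annihilates α. By the rational root test, a rational root p/q (in lowest terms) of x^3 - 245 would satisfy p^3 = 245 q^3, forcing q = 1 and p^3 = 245; but 245 is not a perfect cube, contradiction. A monic cubic over Q with no rational root is irreducible (any nontrivial factorization would include a linear factor). Hence x^3 - 245 is the minimal polynomial of α, and in particular [Q(α):Q] = 3.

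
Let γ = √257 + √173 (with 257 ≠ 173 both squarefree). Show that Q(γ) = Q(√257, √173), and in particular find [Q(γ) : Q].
[Q(γ) : Q] = 4 (equivalently, Q(γ) = Q(√257, √173))

Obviously Q(γ) ⊆ Q(√257, √173), and [Q(√257, √173):Q] = 4 (since 257, 173 are distinct squarefree integers > 1 with 44461 not a perfect square). To show equality we compute the minimal polynomial of γ. From γ = √257 + √173: γ^2 = 257 + 2√(44461) + 173 = 430 + 2√(44461), so γ^2 - 430 = 2√(44461); squaring, (γ^2 - 430)^2 = 4·44461, i.e. γ^4 - 860γ^2 + 184900 - 177844 = 0, i.e. γ^4 - 860γ^2 + 7056 = 0. So γ is a root of x^4 - 860x^2 + 7056. This polynomial is irreducible over Q: it has no rational root (each ±√257 ± √173 is irrational), and any factorization into two quadratics over Q would force √(44461) ∈ Q (pairing opposite roots) or √257, √173 ∈ Q (other pairings), all impossible. Hence [Q(γ):Q] = 4 = [Q(√257, √173):Q], so Q(γ) = Q(√257, √173).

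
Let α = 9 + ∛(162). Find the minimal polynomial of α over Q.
m_α(x) = x^3 - 27x^2 + 243x - 891

Set β = α - 9 = ∛(162), so β^3 = 162. Then (α - 9)^3 - 162 = 0, i.e. α is a root of g(x) = (x - 9)^3 - 162 = x^3 - 27x^2 + 243x - 891. Since g(x) = h(x - 9) where h(x) = x^3 - 162, and h is irreducible over Q (because 162 is not a perfect cube, so h has no rational root, and a monic cubic with no rational root is irreducible), g is also irreducible (irreducibility is preserved under the substitution x → x - 9). Hence m_α(x) = x^3 - 27x^2 + 243x - 891.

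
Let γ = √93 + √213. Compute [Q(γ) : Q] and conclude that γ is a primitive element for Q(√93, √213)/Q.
[Q(γ) : Q] = 4 (equivalently, Q(γ) = Q(√93, √213))

Obviously Q(γ) ⊆ Q(√93, √213), and [Q(√93, √213):Q] = 4 (since 93, 213 are distinct squarefree integers > 1 with 19809 not a perfect square). To show equality we compute the minimal polynomial of γ. From γ = √93 + √213: γ^2 = 93 + 2√(19809) + 213 = 306 + 2√(19809), so γ^2 - 306 = 2√(19809); squaring, (γ^2 - 306)^2 = 4·19809, i.e. γ^4 - 612γ^2 + 93636 - 79236 = 0, i.e. γ^4 - 612γ^2 + 14400 = 0. So γ is a root of x^4 - 612x^2 + 14400. This polynomial is irreducible over Q: it has no rational root (each ±√93 ± √213 is irrational), and any factorization into two quadratics over Q would force √(19809) ∈ Q (pairing opposite roots) or √93, √213 ∈ Q (other pairings), all impossible. Hence [Q(γ):Q] = 4 = [Q(√93, √213):Q], so Q(γ) = Q(√93, √213).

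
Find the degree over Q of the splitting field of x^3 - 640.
[K : Q] = 6

The roots of x^3 - 640 are ∛640, ω∛640, ω^2∛640 where ω = e^(2πi/3) is a primitive cube root of unity, so K = Q(∛640, ω). Now [Q(∛640):Q] = 3 (since 640 is not a perfect cube, x^3 - 640 is irreducible) and [Q(ω):Q] = 2. Both 2 and 3 divide [K:Q], and [K:Q] ≤ 3·2 = 6, so [K:Q] = 6. (Equivalently: Q(∛640) ⊂ R but ω ∉ R, so [K : Q(∛640)] = 2.)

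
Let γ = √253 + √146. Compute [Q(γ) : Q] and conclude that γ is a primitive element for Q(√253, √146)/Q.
[Q(γ) : Q] = 4 (equivalently, Q(γ) = Q(√253, √146))

Obviously Q(γ) ⊆ Q(√253, √146), and [Q(√253, √146):Q] = 4 (since 253, 146 are distinct squarefree integers > 1 with 36938 not a perfect square). To show equality we compute the minimal polynomial of γ. From γ = √253 + √146: γ^2 = 253 + 2√(36938) + 146 = 399 + 2√(36938), so γ^2 - 399 = 2√(36938); squaring, (γ^2 - 399)^2 = 4·36938, i.e. γ^4 - 798γ^2 + 159201 - 147752 = 0, i.e. γ^4 - 798γ^2 + 11449 = 0. So γ is a root of x^4 - 798x^2 + 11449. This polynomial is irreducible over Q: it has no rational root (each ±√253 ± √146 is irrational), and any factorization into two quadratics over Q would force √(36938) ∈ Q (pairing opposite roots) or √253, √146 ∈ Q (other pairings), all impossible. Hence [Q(γ):Q] = 4 = [Q(√253, √146):Q], so Q(γ) = Q(√253, √146).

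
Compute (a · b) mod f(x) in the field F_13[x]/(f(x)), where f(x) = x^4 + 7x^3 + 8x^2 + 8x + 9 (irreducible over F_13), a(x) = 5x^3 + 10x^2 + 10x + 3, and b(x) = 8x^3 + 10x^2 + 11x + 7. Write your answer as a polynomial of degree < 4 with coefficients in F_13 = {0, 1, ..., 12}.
a · b ≡ 10x^3 + 12x^2 + 12x + 7 (mod f(x))

Multiply in F_13[x]: a(x)·b(x) = (5x^3 + 10x^2 + 10x + 3)·(8x^3 + 10x^2 + 11x + 7) = x^6 + x^4 + 9x^3 + 2x^2 + 12x + 8. This has degree ≥ 4, so divide by f(x) over F_13: x^6 + x^4 + 9x^3 + 2x^2 + 12x + 8 = (x^2 + 6x + 3)·(x^4 + 7x^3 + 8x^2 + 8x + 9) + (10x^3 + 12x^2 + 12x + 7). Hence a·b ≡ 10x^3 + 12x^2 + 12x + 7 (mod f). (F_13[x]/(f) is a field with 13^4 = 28561 elements since f is irreducible of degree 4.)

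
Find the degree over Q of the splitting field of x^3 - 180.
[K : Q] = 6

The roots of x^3 - 180 are ∛180, ω∛180, ω^2∛180 where ω = e^(2πi/3) is a primitive cube root of unity, so K = Q(∛180, ω). Now [Q(∛180):Q] = 3 (since 180 is not a perfect cube, x^3 - 180 is irreducible) and [Q(ω):Q] = 2. Both 2 and 3 divide [K:Q], and [K:Q] ≤ 3·2 = 6, so [K:Q] = 6. (Equivalently: Q(∛180) ⊂ R but ω ∉ R, so [K : Q(∛180)] = 2.)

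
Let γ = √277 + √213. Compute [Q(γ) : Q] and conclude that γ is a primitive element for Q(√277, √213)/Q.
[Q(γ) : Q] = 4 (equivalently, Q(γ) = Q(√277, √213))

Obviously Q(γ) ⊆ Q(√277, √213), and [Q(√277, √213):Q] = 4 (since 277, 213 are distinct squarefree integers > 1 with 59001 not a perfect square). To show equality we compute the minimal polynomial of γ. From γ = √277 + √213: γ^2 = 277 + 2√(59001) + 213 = 490 + 2√(59001), so γ^2 - 490 = 2√(59001); squaring, (γ^2 - 490)^2 = 4·59001, i.e. γ^4 - 980γ^2 + 240100 - 236004 = 0, i.e. γ^4 - 980γ^2 + 4096 = 0. So γ is a root of x^4 - 980x^2 + 4096. This polynomial is irreducible over Q: it has no rational root (each ±√277 ± √213 is irrational), and any factorization into two quadratics over Q would force √(59001) ∈ Q (pairing opposite roots) or √277, √213 ∈ Q (other pairings), all impossible. Hence [Q(γ):Q] = 4 = [Q(√277, √213):Q], so Q(γ) = Q(√277, √213).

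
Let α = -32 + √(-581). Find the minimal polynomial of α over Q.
m_α(x) = x^2 + 64x + 1605

From α + 32 = √(-581), squaring gives (α + 32)^2 = -581, i.e. α^2 + 64α + 1024 = -581, so α^2 + 64α + 1605 = 0. The discriminant of x^2 + 64x + 1605 is (64)^2 - 4·(1605) = 4096 - 6420 = -2324, and 4·(-581) is not a perfect square in Q since -581 is squarefree and ≠ 1. Hence x^2 + 64x + 1605 is irreducible over Q and is the minimal polynomial of α.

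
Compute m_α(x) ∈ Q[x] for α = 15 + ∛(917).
m_α(x) = x^3 - 45x^2 + 675x - 4292

Set β = α - 15 = ∛(917), so β^3 = 917. Then (α - 15)^3 - 917 = 0, i.e. α is a root of g(x) = (x - 15)^3 - 917 = x^3 - 45x^2 + 675x - 4292. Since g(x) = h(x - 15) where h(x) = x^3 - 917, and h is irreducible over Q (because 917 is not a perfect cube, so h has no rational root, and a monic cubic with no rational root is irreducible), g is also irreducible (irreducibility is preserved under the substitution x → x - 15). Hence m_α(x) = x^3 - 45x^2 + 675x - 4292.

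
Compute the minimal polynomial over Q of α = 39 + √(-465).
m_α(x) = x^2 - 78x + 1986

From α - 39 = √(-465), squaring gives (α - 39)^2 = -465, i.e. α^2 - 78α + 1521 = -465, so α^2 - 78α + 1986 = 0. The discriminant of x^2 - 78x + 1986 is (-78)^2 - 4·(1986) = 6084 - 7944 = -1860, and 4·(-465) is not a perfect square in Q since -465 is squarefree and ≠ 1. Hence x^2 - 78x + 1986 is irreducible over Q and is the minimal polynomial of α.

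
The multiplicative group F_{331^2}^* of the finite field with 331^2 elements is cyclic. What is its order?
|F_{331^2}^*| = 109560

F_{331^2} has 331^2 = 109561 elements; its multiplicative group consists of all nonzero elements, so |F_{331^2}^*| = 109561 - 1 = 109560. (It is cyclic since any finite subgroup of the multiplicative group of a field is cyclic.)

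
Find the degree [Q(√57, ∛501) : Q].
[Q(√57, ∛501) : Q] = 6

Let L = Q(√57, ∛501). Since Q(√57) ⊂ L and [Q(√57):Q] = 2, the tower law gives 2 | [L:Q]. Likewise Q(∛501) ⊂ L with [Q(∛501):Q] = 3 (because 501 is not a perfect cube), so 3 | [L:Q]. As gcd(2,3) = 1, [L:Q] is divisible by 6. Conversely L is generated over Q by √57 and ∛501, so [L:Q] ≤ 2·3 = 6. Therefore [Q(√57, ∛501) : Q] = 6.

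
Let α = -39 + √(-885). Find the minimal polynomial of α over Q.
m_α(x) = x^2 + 78x + 2406

From α + 39 = √(-885), squaring gives (α + 39)^2 = -885, i.e. α^2 + 78α + 1521 = -885, so α^2 + 78α + 2406 = 0. The discriminant of x^2 + 78x + 2406 is (78)^2 - 4·(2406) = 6084 - 9624 = -3540, and 4·(-885) is not a perfect square in Q since -885 is squarefree and ≠ 1. Hence x^2 + 78x + 2406 is irreducible over Q and is the minimal polynomial of α.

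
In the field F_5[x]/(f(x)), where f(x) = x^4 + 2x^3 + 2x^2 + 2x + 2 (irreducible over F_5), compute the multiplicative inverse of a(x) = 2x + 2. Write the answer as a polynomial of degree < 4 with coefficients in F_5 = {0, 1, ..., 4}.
a(x)^(-1) ≡ 2x^3 + 2x^2 + 2x + 2 (mod f(x))

Since f is irreducible over F_5, F_5[x]/(f) is a field and a(x) ≠ 0 has an inverse. Apply the extended Euclidean algorithm to f(x) and a(x) in F_5[x]: f(x) = (3x^3 + 3x^2 + 3x + 3)·a(x) + (1). The last nonzero remainder is the constant 1 = gcd(f, a) in F_5. Back-substituting through the division chain expresses 1 = s(x)·a(x) + t(x)·f(x) with s(x) ≡ 2x^3 + 2x^2 + 2x + 2 (mod f), so a(x)^(-1) ≡ s(x) = 2x^3 + 2x^2 + 2x + 2 (mod f). Check: (2x + 2)·(2x^3 + 2x^2 + 2x + 2) = 4x^4 + 3x^3 + 3x^2 + 3x + 4 ≡ 1 (mod x^4 + 2x^3 + 2x^2 + 2x + 2).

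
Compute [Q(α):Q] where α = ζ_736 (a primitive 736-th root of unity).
[Q(α):Q] = 352

The minimal polynomial of ζ_736 over Q is the 736-th cyclotomic polynomial Φ_736(x), which is irreducible over Q and has degree φ(736) = 352. Hence [Q(α):Q] = φ(736) = 352.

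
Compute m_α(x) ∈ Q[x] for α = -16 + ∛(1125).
m_α(x) = x^3 + 48x^2 + 768x + 2971

Set β = α + 16 = ∛(1125), so β^3 = 1125. Then (α + 16)^3 - 1125 = 0, i.e. α is a root of g(x) = (x + 16)^3 - 1125 = x^3 + 48x^2 + 768x + 2971. Since g(x) = h(x + 16) where h(x) = x^3 - 1125, and h is irreducible over Q (because 1125 is not a perfect cube, so h has no rational root, and a monic cubic with no rational root is irreducible), g is also irreducible (irreducibility is preserved under the substitution x → x + 16). Hence m_α(x) = x^3 + 48x^2 + 768x + 2971.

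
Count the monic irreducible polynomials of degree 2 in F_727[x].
There are 263901 monic irreducible polynomials of degree 2 over F_727

Each element of F_{727^2} that lies in no proper subfield is a root of exactly one monic irreducible of degree 2 over F_727, and each such polynomial has 2 distinct roots in F_{727^2}. By Möbius inversion the count is N_727(2) = (1/2) Σ_{d|2} μ(2/d) · 727^d = (1/2)(μ(2)·727^1 + μ(1)·727^2) = 527802/2 = 263901.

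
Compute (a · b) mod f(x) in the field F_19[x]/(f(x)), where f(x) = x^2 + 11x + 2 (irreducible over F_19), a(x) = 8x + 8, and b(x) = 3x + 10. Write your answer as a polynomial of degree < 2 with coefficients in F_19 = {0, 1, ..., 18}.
a · b ≡ 11x + 13 (mod f(x))

Multiply in F_19[x]: a(x)·b(x) = (8x + 8)·(3x + 10) = 5x^2 + 9x + 4. This has degree ≥ 2, so divide by f(x) over F_19: 5x^2 + 9x + 4 = (5)·(x^2 + 11x + 2) + (11x + 13). Hence a·b ≡ 11x + 13 (mod f). (F_19[x]/(f) is a field with 19^2 = 361 elements since f is irreducible of degree 2.)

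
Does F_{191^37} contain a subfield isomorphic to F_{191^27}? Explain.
No: F_{191^27} is not a subfield of F_{191^37}

F_{p^m} embeds in F_{p^n} iff m | n. Here 27 ∤ 37 (since 37 = 1·27 + 10 with remainder 10 ≠ 0), so F_{191^27} is not a subfield of F_{191^37}. Equivalently: if it were, the tower law would give 27 = [F_{191^27}:F_191] dividing [F_{191^37}:F_191] = 37, contradiction.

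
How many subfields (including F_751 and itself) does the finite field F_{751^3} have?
F_{751^3} has 2 subfields

The subfields of F_{p^n} are exactly the fields F_{p^d} for d | n (each is the fixed field of the unique index-d subgroup of Gal(F_{p^n}/F_p) ≅ Z/nZ). The divisors of n = 3 are {1, 3}, giving 2 subfields: F_{751^1}, F_{751^3}.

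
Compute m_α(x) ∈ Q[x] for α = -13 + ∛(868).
m_α(x) = x^3 + 39x^2 + 507x + 1329

Set β = α + 13 = ∛(868), so β^3 = 868. Then (α + 13)^3 - 868 = 0, i.e. α is a root of g(x) = (x + 13)^3 - 868 = x^3 + 39x^2 + 507x + 1329. Since g(x) = h(x + 13) where h(x) = x^3 - 868, and h is irreducible over Q (because 868 is not a perfect cube, so h has no rational root, and a monic cubic with no rational root is irreducible), g is also irreducible (irreducibility is preserved under the substitution x → x + 13). Hence m_α(x) = x^3 + 39x^2 + 507x + 1329.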